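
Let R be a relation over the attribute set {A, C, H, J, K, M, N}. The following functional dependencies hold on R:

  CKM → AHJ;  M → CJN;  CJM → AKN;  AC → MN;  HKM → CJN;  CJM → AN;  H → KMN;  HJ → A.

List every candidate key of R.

{H}, {M}, {A, C}

{H}⁺: H→KMN adds K, M, N; M→CJN adds C, J; CJM→AKN adds A → {A, C, H, J, K, M, N}.
{M}⁺: M→CJN adds C, J, N; CJM→AKN adds A, K; CKM→AHJ adds H → {A, C, H, J, K, M, N}.
{A, C}⁺: AC→MN adds M, N; M→CJN adds J; CJM→AKN adds K; CKM→AHJ adds H → {A, C, H, J, K, M, N}. Minimal: {C}⁺ = {C}; {A}⁺ = {A} — none reach the full schema.
Any other superkey contains one of these as a subset, so there are no further candidate keys.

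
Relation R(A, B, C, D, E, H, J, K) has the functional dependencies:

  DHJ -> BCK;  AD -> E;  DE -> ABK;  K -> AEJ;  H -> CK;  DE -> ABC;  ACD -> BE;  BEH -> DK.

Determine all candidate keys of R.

{B, H}, {D, H}

Attribute H never appears on the right-hand side of any dependency, so H must belong to every candidate key.
{H}⁺ = {A, C, E, H, J, K}, which is not all of the schema, so we must add further attributes.
{B, H}⁺: H→CK adds C, K; K→AEJ adds A, E, J; BEH→DK adds D → {A, B, C, D, E, H, J, K}. Minimal: {H}⁺ = {A, C, E, H, J, K}; {B}⁺ = {B} — none reach the full schema.
{D, H}⁺: H→CK adds C, K; K→AEJ adds A, E, J; DE→ABC adds B → {A, B, C, D, E, H, J, K}. Minimal: {H}⁺ = {A, C, E, H, J, K}; {D}⁺ = {D} — none reach the full schema.
Any other superkey contains one of these as a subset, so there are no further candidate keys.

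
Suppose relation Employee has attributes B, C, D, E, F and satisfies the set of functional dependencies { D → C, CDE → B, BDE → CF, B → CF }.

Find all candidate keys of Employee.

Attributes D, E never appear on any right-hand side, so every candidate key must contain {D, E}.
{D, E}⁺ = {B, C, D, E, F}, which is all of the schema, so {D, E} is the only candidate key.

DE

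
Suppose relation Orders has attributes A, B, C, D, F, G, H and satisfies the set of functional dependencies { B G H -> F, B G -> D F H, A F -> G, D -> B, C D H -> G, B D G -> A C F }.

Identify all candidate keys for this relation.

{B, G}⁺: BG→DFH adds D, F, H; BDG→ACF adds A, C → {A, B, C, D, F, G, H}.
{D, G}⁺: D→B adds B; BDG→ACF adds A, C, F; BG→DFH adds H → {A, B, C, D, F, G, H}.
{A, B, F}⁺: AF→G adds G; BG→DFH adds D, H; BDG→ACF adds C → {A, B, C, D, F, G, H}.
{A, D, F}⁺: AF→G adds G; D→B adds B; BDG→ACF adds C; BG→DFH adds H → {A, B, C, D, F, G, H}.
{C, D, H}⁺: D→B adds B; CDH→G adds G; BDG→ACF adds A, F → {A, B, C, D, F, G, H}.
Any other superkey contains one of these as a subset, so there are no further candidate keys.

{B, G}, {D, G}, {A, B, F}, {A, D, F}, {C, D, H}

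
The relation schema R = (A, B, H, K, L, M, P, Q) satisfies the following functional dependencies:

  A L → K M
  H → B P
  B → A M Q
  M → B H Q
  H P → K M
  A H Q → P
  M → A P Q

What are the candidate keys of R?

{A, L}⁺: AL→KM adds K, M; M→BHQ adds B, H, Q; AHQ→P adds P → {A, B, H, K, L, M, P, Q}. Minimal: {L}⁺ = {L}; {A}⁺ = {A} — none reach the full schema.
{B, L}⁺: B→AMQ adds A, M, Q; M→BHQ adds H; AHQ→P adds P; AL→KM adds K → {A, B, H, K, L, M, P, Q}. Minimal: {L}⁺ = {L}; {B}⁺ = {A, B, H, K, M, P, Q} — none reach the full schema.
{H, L}⁺: H→BP adds B, P; B→AMQ adds A, M, Q; HP→KM adds K → {A, B, H, K, L, M, P, Q}. Minimal: {L}⁺ = {L}; {H}⁺ = {A, B, H, K, M, P, Q} — none reach the full schema.
{L, M}⁺: M→BHQ adds B, H, Q; M→APQ adds A, P; AL→KM adds K → {A, B, H, K, L, M, P, Q}. Minimal: {M}⁺ = {A, B, H, K, M, P, Q}; {L}⁺ = {L} — none reach the full schema.

{A, L}, {B, L}, {H, L}, {L, M}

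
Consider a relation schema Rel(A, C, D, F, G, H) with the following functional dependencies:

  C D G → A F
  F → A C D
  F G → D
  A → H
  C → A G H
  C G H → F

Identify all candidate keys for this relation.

{C}⁺: C→AGH adds A, G, H; CGH→F adds F; F→ACD adds D → {A, C, D, F, G, H}.
{F}⁺: F→ACD adds A, C, D; A→H adds H; C→AGH adds G → {A, C, D, F, G, H}.

{C}, {F}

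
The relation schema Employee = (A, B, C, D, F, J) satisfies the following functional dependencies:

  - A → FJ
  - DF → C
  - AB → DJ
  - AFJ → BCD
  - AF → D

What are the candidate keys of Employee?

Attribute A never appears on the right-hand side of any dependency, so A must belong to every candidate key.
{A}⁺ = {A, B, C, D, F, J}, which is all of the schema, so {A} is the only candidate key.

A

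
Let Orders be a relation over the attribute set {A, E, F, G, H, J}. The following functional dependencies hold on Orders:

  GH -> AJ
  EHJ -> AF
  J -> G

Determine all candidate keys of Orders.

Attributes E, H never appear on any right-hand side, so every candidate key must contain {E, H}.
{E, H}⁺ = {E, H}, which is not all of the schema, so we must add further attributes.
{E, G, H}⁺: GH→AJ adds A, J; EHJ→AF adds F → {A, E, F, G, H, J}. Minimal: {G, H}⁺ = {A, G, H, J}; {E, H}⁺ = {E, H}; {E, G}⁺ = {E, G} — none reach the full schema.
{E, H, J}⁺: EHJ→AF adds A, F; J→G adds G → {A, E, F, G, H, J}. Minimal: {H, J}⁺ = {A, G, H, J}; {E, J}⁺ = {E, G, J}; {E, H}⁺ = {E, H} — none reach the full schema.
Any other superkey contains one of these as a subset, so there are no further candidate keys.

{E, G, H}; {E, H, J}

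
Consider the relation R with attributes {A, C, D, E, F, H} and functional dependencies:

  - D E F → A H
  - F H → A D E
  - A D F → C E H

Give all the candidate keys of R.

{F, H}⁺: FH→ADE adds A, D, E; ADF→CEH adds C → {A, C, D, E, F, H}. Minimal: {H}⁺ = {H}; {F}⁺ = {F} — none reach the full schema.
{A, D, F}⁺: ADF→CEH adds C, E, H → {A, C, D, E, F, H}. Minimal: {D, F}⁺ = {D, F}; {A, F}⁺ = {A, F}; {A, D}⁺ = {A, D} — none reach the full schema.
{D, E, F}⁺: DEF→AH adds A, H; ADF→CEH adds C → {A, C, D, E, F, H}. Minimal: {E, F}⁺ = {E, F}; {D, F}⁺ = {D, F}; {D, E}⁺ = {D, E} — none reach the full schema.
Any other superkey contains one of these as a subset, so there are no further candidate keys.

{F, H}, {A, D, F}, {D, E, F}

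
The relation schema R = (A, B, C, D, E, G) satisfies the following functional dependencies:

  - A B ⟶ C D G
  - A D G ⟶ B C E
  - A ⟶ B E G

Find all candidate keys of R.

A

Attribute A never appears on the right-hand side of any dependency, so A must belong to every candidate key.
{A}⁺ = {A, B, C, D, E, G}, which is all of the schema, so {A} is the only candidate key.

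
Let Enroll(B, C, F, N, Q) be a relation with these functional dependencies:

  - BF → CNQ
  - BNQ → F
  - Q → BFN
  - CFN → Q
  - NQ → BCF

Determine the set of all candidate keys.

{Q}⁺: Q→BFN adds B, F, N; NQ→BCF adds C → {B, C, F, N, Q}.
{B, F}⁺: BF→CNQ adds C, N, Q → {B, C, F, N, Q}. Minimal: {F}⁺ = {F}; {B}⁺ = {B} — none reach the full schema.
{C, F, N}⁺: CFN→Q adds Q; NQ→BCF adds B → {B, C, F, N, Q}. Minimal: {F, N}⁺ = {F, N}; {C, N}⁺ = {C, N}; {C, F}⁺ = {C, F} — none reach the full schema.
Any other superkey contains one of these as a subset, so there are no further candidate keys.

{Q}; {B, F}; {C, F, N}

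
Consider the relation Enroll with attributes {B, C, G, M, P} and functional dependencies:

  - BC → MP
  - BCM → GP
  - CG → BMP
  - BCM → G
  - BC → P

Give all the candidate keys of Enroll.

{B, C}, {C, G}

Attribute C never appears on the right-hand side of any dependency, so C must belong to every candidate key.
{C}⁺ = {C}, which is not all of the schema, so we must add further attributes.
{B, C}⁺: BC→MP adds M, P; BCM→GP adds G → {B, C, G, M, P}. Minimal: {C}⁺ = {C}; {B}⁺ = {B} — none reach the full schema.
{C, G}⁺: CG→BMP adds B, M, P → {B, C, G, M, P}. Minimal: {G}⁺ = {G}; {C}⁺ = {C} — none reach the full schema.
Any other superkey contains one of these as a subset, so there are no further candidate keys.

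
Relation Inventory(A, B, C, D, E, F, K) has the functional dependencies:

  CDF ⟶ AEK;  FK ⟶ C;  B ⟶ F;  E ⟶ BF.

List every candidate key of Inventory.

{B, C, D}, {B, D, K}, {C, D, E}, {C, D, F}, {D, E, K}, {D, F, K}

Attribute D never appears on the right-hand side of any dependency, so D must belong to every candidate key.
{D}⁺ = {D}, which is not all of the schema, so we must add further attributes.
{B, C, D}⁺: B→F adds F; CDF→AEK adds A, E, K → {A, B, C, D, E, F, K}. Minimal: {C, D}⁺ = {C, D}; {B, D}⁺ = {B, D, F}; {B, C}⁺ = {B, C, F} — none reach the full schema.
{B, D, K}⁺: B→F adds F; FK→C adds C; CDF→AEK adds A, E → {A, B, C, D, E, F, K}. Minimal: {D, K}⁺ = {D, K}; {B, K}⁺ = {B, C, F, K}; {B, D}⁺ = {B, D, F} — none reach the full schema.
{C, D, E}⁺: E→BF adds B, F; CDF→AEK adds A, K → {A, B, C, D, E, F, K}. Minimal: {D, E}⁺ = {B, D, E, F}; {C, E}⁺ = {B, C, E, F}; {C, D}⁺ = {C, D} — none reach the full schema.
{C, D, F}⁺: CDF→AEK adds A, E, K; E→BF adds B → {A, B, C, D, E, F, K}. Minimal: {D, F}⁺ = {D, F}; {C, F}⁺ = {C, F}; {C, D}⁺ = {C, D} — none reach the full schema.
{D, E, K}⁺: E→BF adds B, F; FK→C adds C; CDF→AEK adds A → {A, B, C, D, E, F, K}. Minimal: {E, K}⁺ = {B, C, E, F, K}; {D, K}⁺ = {D, K}; {D, E}⁺ = {B, D, E, F} — none reach the full schema.
{D, F, K}⁺: FK→C adds C; CDF→AEK adds A, E; E→BF adds B → {A, B, C, D, E, F, K}. Minimal: {F, K}⁺ = {C, F, K}; {D, K}⁺ = {D, K}; {D, F}⁺ = {D, F} — none reach the full schema.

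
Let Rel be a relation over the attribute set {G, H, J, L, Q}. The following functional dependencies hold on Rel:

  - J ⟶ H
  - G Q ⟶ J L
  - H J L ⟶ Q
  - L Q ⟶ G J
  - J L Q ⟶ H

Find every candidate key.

{G, Q}⁺: GQ→JL adds J, L; JLQ→H adds H → {G, H, J, L, Q}. Minimal: {Q}⁺ = {Q}; {G}⁺ = {G} — none reach the full schema.
{J, L}⁺: J→H adds H; HJL→Q adds Q; LQ→GJ adds G → {G, H, J, L, Q}. Minimal: {L}⁺ = {L}; {J}⁺ = {H, J} — none reach the full schema.
{L, Q}⁺: LQ→GJ adds G, J; JLQ→H adds H → {G, H, J, L, Q}. Minimal: {Q}⁺ = {Q}; {L}⁺ = {L} — none reach the full schema.

{G, Q}; {J, L}; {L, Q}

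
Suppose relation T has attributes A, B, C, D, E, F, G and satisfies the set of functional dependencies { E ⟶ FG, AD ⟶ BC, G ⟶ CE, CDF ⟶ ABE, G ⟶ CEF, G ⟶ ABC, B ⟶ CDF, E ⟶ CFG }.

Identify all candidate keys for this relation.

{B}, {E}, {G}, {A, D}, {C, D, F}

{B}⁺: B→CDF adds C, D, F; CDF→ABE adds A, E; E→CFG adds G → {A, B, C, D, E, F, G}.
{E}⁺: E→FG adds F, G; G→CE adds C; G→ABC adds A, B; B→CDF adds D → {A, B, C, D, E, F, G}.
{G}⁺: G→CE adds C, E; G→CEF adds F; G→ABC adds A, B; B→CDF adds D → {A, B, C, D, E, F, G}.
{A, D}⁺: AD→BC adds B, C; B→CDF adds F; CDF→ABE adds E; E→CFG adds G → {A, B, C, D, E, F, G}. Minimal: {D}⁺ = {D}; {A}⁺ = {A} — none reach the full schema.
{C, D, F}⁺: CDF→ABE adds A, B, E; E→CFG adds G → {A, B, C, D, E, F, G}. Minimal: {D, F}⁺ = {D, F}; {C, F}⁺ = {C, F}; {C, D}⁺ = {C, D} — none reach the full schema.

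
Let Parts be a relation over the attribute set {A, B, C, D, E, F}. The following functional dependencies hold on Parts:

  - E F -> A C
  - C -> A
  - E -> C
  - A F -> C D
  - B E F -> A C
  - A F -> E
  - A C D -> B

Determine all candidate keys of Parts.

Attribute F never appears on the right-hand side of any dependency, so F must belong to every candidate key.
{F}⁺ = {F}, which is not all of the schema, so we must add further attributes.
{A, F}⁺: AF→CD adds C, D; AF→E adds E; ACD→B adds B → {A, B, C, D, E, F}. Minimal: {F}⁺ = {F}; {A}⁺ = {A} — none reach the full schema.
{C, F}⁺: C→A adds A; AF→CD adds D; AF→E adds E; ACD→B adds B → {A, B, C, D, E, F}. Minimal: {F}⁺ = {F}; {C}⁺ = {A, C} — none reach the full schema.
{E, F}⁺: EF→AC adds A, C; AF→CD adds D; ACD→B adds B → {A, B, C, D, E, F}. Minimal: {F}⁺ = {F}; {E}⁺ = {A, C, E} — none reach the full schema.

{A, F}, {C, F}, {E, F}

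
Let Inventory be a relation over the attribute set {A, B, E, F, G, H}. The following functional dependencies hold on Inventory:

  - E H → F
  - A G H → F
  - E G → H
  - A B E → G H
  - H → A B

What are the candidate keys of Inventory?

{E, G}; {E, H}; {A, B, E}

Attribute E never appears on the right-hand side of any dependency, so E must belong to every candidate key.
{E}⁺ = {E}, which is not all of the schema, so we must add further attributes.
{E, G}⁺: EG→H adds H; H→AB adds A, B; EH→F adds F → {A, B, E, F, G, H}. Minimal: {G}⁺ = {G}; {E}⁺ = {E} — none reach the full schema.
{E, H}⁺: EH→F adds F; H→AB adds A, B; ABE→GH adds G → {A, B, E, F, G, H}. Minimal: {H}⁺ = {A, B, H}; {E}⁺ = {E} — none reach the full schema.
{A, B, E}⁺: ABE→GH adds G, H; EH→F adds F → {A, B, E, F, G, H}. Minimal: {B, E}⁺ = {B, E}; {A, E}⁺ = {A, E}; {A, B}⁺ = {A, B} — none reach the full schema.
Any other superkey contains one of these as a subset, so there are no further candidate keys.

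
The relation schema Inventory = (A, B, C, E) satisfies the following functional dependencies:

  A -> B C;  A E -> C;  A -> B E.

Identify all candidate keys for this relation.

Attribute A never appears on the right-hand side of any dependency, so A must belong to every candidate key.
{A}⁺ = {A, B, C, E}, which is all of the schema, so {A} is the only candidate key.

(A)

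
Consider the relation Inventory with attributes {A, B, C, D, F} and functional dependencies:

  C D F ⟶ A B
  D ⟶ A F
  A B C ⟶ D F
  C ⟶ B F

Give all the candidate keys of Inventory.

{A, C}⁺: C→BF adds B, F; ABC→DF adds D → {A, B, C, D, F}. Minimal: {C}⁺ = {B, C, F}; {A}⁺ = {A} — none reach the full schema.
{C, D}⁺: D→AF adds A, F; C→BF adds B → {A, B, C, D, F}. Minimal: {D}⁺ = {A, D, F}; {C}⁺ = {B, C, F} — none reach the full schema.
Any other superkey contains one of these as a subset, so there are no further candidate keys.

AC; CD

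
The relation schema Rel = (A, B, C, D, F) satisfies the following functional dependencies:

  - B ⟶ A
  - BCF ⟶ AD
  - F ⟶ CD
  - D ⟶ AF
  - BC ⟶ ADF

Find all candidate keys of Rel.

{B, C}; {B, D}; {B, F}

{B, C}⁺: B→A adds A; BC→ADF adds D, F → {A, B, C, D, F}. Minimal: {C}⁺ = {C}; {B}⁺ = {A, B} — none reach the full schema.
{B, D}⁺: B→A adds A; D→AF adds F; F→CD adds C → {A, B, C, D, F}. Minimal: {D}⁺ = {A, C, D, F}; {B}⁺ = {A, B} — none reach the full schema.
{B, F}⁺: B→A adds A; F→CD adds C, D → {A, B, C, D, F}. Minimal: {F}⁺ = {A, C, D, F}; {B}⁺ = {A, B} — none reach the full schema.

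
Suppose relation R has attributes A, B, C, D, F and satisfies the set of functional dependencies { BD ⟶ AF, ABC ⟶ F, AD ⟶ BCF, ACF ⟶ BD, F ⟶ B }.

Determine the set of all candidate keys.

{A, D}⁺: AD→BCF adds B, C, F → {A, B, C, D, F}.
{B, D}⁺: BD→AF adds A, F; AD→BCF adds C → {A, B, C, D, F}.
{D, F}⁺: F→B adds B; BD→AF adds A; AD→BCF adds C → {A, B, C, D, F}.
{A, B, C}⁺: ABC→F adds F; ACF→BD adds D → {A, B, C, D, F}.
{A, C, F}⁺: ACF→BD adds B, D → {A, B, C, D, F}.

{A, D}; {B, D}; {D, F}; {A, B, C}; {A, C, F}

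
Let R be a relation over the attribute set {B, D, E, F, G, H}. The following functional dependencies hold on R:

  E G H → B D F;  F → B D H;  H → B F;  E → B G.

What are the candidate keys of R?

Attribute E never appears on the right-hand side of any dependency, so E must belong to every candidate key.
{E}⁺ = {B, E, G}, which is not all of the schema, so we must add further attributes.
{E, F}⁺: F→BDH adds B, D, H; E→BG adds G → {B, D, E, F, G, H}. Minimal: {F}⁺ = {B, D, F, H}; {E}⁺ = {B, E, G} — none reach the full schema.
{E, H}⁺: H→BF adds B, F; E→BG adds G; EGH→BDF adds D → {B, D, E, F, G, H}. Minimal: {H}⁺ = {B, D, F, H}; {E}⁺ = {B, E, G} — none reach the full schema.
Any other superkey contains one of these as a subset, so there are no further candidate keys.

(E, F), (E, H)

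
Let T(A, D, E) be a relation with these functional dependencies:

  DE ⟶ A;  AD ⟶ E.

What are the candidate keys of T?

(A, D), (D, E)

Attribute D never appears on the right-hand side of any dependency, so D must belong to every candidate key.
{D}⁺ = {D}, which is not all of the schema, so we must add further attributes.
{A, D}⁺: AD→E adds E → {A, D, E}.
{D, E}⁺: DE→A adds A → {A, D, E}.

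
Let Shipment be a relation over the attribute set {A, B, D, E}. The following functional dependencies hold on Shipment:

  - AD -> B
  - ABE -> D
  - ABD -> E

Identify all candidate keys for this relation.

Attribute A never appears on the right-hand side of any dependency, so A must belong to every candidate key.
{A}⁺ = {A}, which is not all of the schema, so we must add further attributes.
{A, D}⁺: AD→B adds B; ABD→E adds E → {A, B, D, E}. Minimal: {D}⁺ = {D}; {A}⁺ = {A} — none reach the full schema.
{A, B, E}⁺: ABE→D adds D → {A, B, D, E}. Minimal: {B, E}⁺ = {B, E}; {A, E}⁺ = {A, E}; {A, B}⁺ = {A, B} — none reach the full schema.

{A, D}, {A, B, E}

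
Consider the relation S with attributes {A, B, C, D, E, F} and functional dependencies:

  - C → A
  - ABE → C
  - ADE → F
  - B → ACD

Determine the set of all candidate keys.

{B, E}⁺: B→ACD adds A, C, D; ADE→F adds F → {A, B, C, D, E, F}. Minimal: {E}⁺ = {E}; {B}⁺ = {A, B, C, D} — none reach the full schema.
No other minimal superkey exists.

BE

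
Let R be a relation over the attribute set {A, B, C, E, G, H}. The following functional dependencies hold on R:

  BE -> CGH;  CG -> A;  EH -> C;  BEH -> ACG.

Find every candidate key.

BE

Attributes B, E never appear on any right-hand side, so every candidate key must contain {B, E}.
{B, E}⁺ = {A, B, C, E, G, H}, which is all of the schema, so {B, E} is the only candidate key.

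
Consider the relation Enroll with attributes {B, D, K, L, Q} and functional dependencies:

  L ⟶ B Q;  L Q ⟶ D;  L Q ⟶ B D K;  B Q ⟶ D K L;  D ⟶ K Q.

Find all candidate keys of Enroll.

{L}⁺: L→BQ adds B, Q; LQ→D adds D; LQ→BDK adds K → {B, D, K, L, Q}.
{B, D}⁺: D→KQ adds K, Q; BQ→DKL adds L → {B, D, K, L, Q}. Minimal: {D}⁺ = {D, K, Q}; {B}⁺ = {B} — none reach the full schema.
{B, Q}⁺: BQ→DKL adds D, K, L → {B, D, K, L, Q}. Minimal: {Q}⁺ = {Q}; {B}⁺ = {B} — none reach the full schema.

{L}; {B, D}; {B, Q}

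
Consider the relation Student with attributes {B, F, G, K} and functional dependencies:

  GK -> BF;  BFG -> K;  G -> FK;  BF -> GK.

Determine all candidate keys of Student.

{G}⁺: G→FK adds F, K; GK→BF adds B → {B, F, G, K}.
{B, F}⁺: BF→GK adds G, K → {B, F, G, K}. Minimal: {F}⁺ = {F}; {B}⁺ = {B} — none reach the full schema.
Any other superkey contains one of these as a subset, so there are no further candidate keys.

(G), (B, F)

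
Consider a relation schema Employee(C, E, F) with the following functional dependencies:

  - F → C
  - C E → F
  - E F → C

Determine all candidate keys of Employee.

Attribute E never appears on the right-hand side of any dependency, so E must belong to every candidate key.
{E}⁺ = {E}, which is not all of the schema, so we must add further attributes.
{C, E}⁺: CE→F adds F → {C, E, F}. Minimal: {E}⁺ = {E}; {C}⁺ = {C} — none reach the full schema.
{E, F}⁺: F→C adds C → {C, E, F}. Minimal: {F}⁺ = {C, F}; {E}⁺ = {E} — none reach the full schema.

{C, E}, {E, F}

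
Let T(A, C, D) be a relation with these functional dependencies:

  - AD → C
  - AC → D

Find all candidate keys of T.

Attribute A never appears on the right-hand side of any dependency, so A must belong to every candidate key.
{A}⁺ = {A}, which is not all of the schema, so we must add further attributes.
{A, C}⁺: AC→D adds D → {A, C, D}. Minimal: {C}⁺ = {C}; {A}⁺ = {A} — none reach the full schema.
{A, D}⁺: AD→C adds C → {A, C, D}. Minimal: {D}⁺ = {D}; {A}⁺ = {A} — none reach the full schema.
Any other superkey contains one of these as a subset, so there are no further candidate keys.

{A, C}, {A, D}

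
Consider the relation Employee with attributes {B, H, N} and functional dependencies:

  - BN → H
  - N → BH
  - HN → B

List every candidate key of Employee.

Attribute N never appears on the right-hand side of any dependency, so N must belong to every candidate key.
{N}⁺ = {B, H, N}, which is all of the schema, so {N} is the only candidate key.

{N}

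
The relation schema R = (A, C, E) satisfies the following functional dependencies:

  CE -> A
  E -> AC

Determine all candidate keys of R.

Attribute E never appears on the right-hand side of any dependency, so E must belong to every candidate key.
{E}⁺ = {A, C, E}, which is all of the schema, so {E} is the only candidate key.

{E}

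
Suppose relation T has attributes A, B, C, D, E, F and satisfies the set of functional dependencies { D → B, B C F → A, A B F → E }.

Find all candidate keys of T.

{C, D, F}

Attributes C, D, F never appear on any right-hand side, so every candidate key must contain {C, D, F}.
{C, D, F}⁺ = {A, B, C, D, E, F}, which is all of the schema, so {C, D, F} is the only candidate key.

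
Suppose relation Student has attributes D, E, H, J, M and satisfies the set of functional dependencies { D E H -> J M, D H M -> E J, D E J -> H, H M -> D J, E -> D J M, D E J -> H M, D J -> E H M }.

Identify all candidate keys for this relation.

{E}⁺: E→DJM adds D, J, M; DEJ→HM adds H → {D, E, H, J, M}.
{D, J}⁺: DJ→EHM adds E, H, M → {D, E, H, J, M}. Minimal: {J}⁺ = {J}; {D}⁺ = {D} — none reach the full schema.
{H, M}⁺: HM→DJ adds D, J; DJ→EHM adds E → {D, E, H, J, M}. Minimal: {M}⁺ = {M}; {H}⁺ = {H} — none reach the full schema.
Any other superkey contains one of these as a subset, so there are no further candidate keys.

(E), (D, J), (H, M)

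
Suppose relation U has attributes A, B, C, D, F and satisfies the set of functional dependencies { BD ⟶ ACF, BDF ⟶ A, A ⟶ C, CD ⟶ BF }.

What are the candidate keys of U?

AD, BD, CD

Attribute D never appears on the right-hand side of any dependency, so D must belong to every candidate key.
{D}⁺ = {D}, which is not all of the schema, so we must add further attributes.
{A, D}⁺: A→C adds C; CD→BF adds B, F → {A, B, C, D, F}. Minimal: {D}⁺ = {D}; {A}⁺ = {A, C} — none reach the full schema.
{B, D}⁺: BD→ACF adds A, C, F → {A, B, C, D, F}. Minimal: {D}⁺ = {D}; {B}⁺ = {B} — none reach the full schema.
{C, D}⁺: CD→BF adds B, F; BD→ACF adds A → {A, B, C, D, F}. Minimal: {D}⁺ = {D}; {C}⁺ = {C} — none reach the full schema.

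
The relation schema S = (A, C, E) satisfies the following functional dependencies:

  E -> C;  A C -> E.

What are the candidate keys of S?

AC, AE

{A, C}⁺: AC→E adds E → {A, C, E}. Minimal: {C}⁺ = {C}; {A}⁺ = {A} — none reach the full schema.
{A, E}⁺: E→C adds C → {A, C, E}. Minimal: {E}⁺ = {C, E}; {A}⁺ = {A} — none reach the full schema.
Any other superkey contains one of these as a subset, so there are no further candidate keys.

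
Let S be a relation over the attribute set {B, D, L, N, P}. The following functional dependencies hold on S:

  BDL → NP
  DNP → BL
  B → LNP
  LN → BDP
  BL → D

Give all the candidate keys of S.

{B}⁺: B→LNP adds L, N, P; LN→BDP adds D → {B, D, L, N, P}.
{L, N}⁺: LN→BDP adds B, D, P → {B, D, L, N, P}. Minimal: {N}⁺ = {N}; {L}⁺ = {L} — none reach the full schema.
{D, N, P}⁺: DNP→BL adds B, L → {B, D, L, N, P}. Minimal: {N, P}⁺ = {N, P}; {D, P}⁺ = {D, P}; {D, N}⁺ = {D, N} — none reach the full schema.
Any other superkey contains one of these as a subset, so there are no further candidate keys.

B, LN, DNP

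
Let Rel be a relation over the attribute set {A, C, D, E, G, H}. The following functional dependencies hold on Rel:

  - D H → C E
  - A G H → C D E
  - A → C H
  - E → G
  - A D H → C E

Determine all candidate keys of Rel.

Attribute A never appears on the right-hand side of any dependency, so A must belong to every candidate key.
{A}⁺ = {A, C, H}, which is not all of the schema, so we must add further attributes.
{A, D}⁺: A→CH adds C, H; ADH→CE adds E; E→G adds G → {A, C, D, E, G, H}. Minimal: {D}⁺ = {D}; {A}⁺ = {A, C, H} — none reach the full schema.
{A, E}⁺: A→CH adds C, H; E→G adds G; AGH→CDE adds D → {A, C, D, E, G, H}. Minimal: {E}⁺ = {E, G}; {A}⁺ = {A, C, H} — none reach the full schema.
{A, G}⁺: A→CH adds C, H; AGH→CDE adds D, E → {A, C, D, E, G, H}. Minimal: {G}⁺ = {G}; {A}⁺ = {A, C, H} — none reach the full schema.
Any other superkey contains one of these as a subset, so there are no further candidate keys.

AD, AE, AG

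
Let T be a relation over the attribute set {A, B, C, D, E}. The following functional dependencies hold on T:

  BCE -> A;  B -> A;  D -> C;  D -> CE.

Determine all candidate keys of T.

Attributes B, D never appear on any right-hand side, so every candidate key must contain {B, D}.
{B, D}⁺ = {A, B, C, D, E}, which is all of the schema, so {B, D} is the only candidate key.

{B, D}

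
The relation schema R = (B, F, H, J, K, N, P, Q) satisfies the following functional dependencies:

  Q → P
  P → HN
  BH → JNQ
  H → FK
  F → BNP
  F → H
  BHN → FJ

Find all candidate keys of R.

{F}⁺: F→BNP adds B, N, P; F→H adds H; BHN→FJ adds J; BH→JNQ adds Q; H→FK adds K → {B, F, H, J, K, N, P, Q}.
{H}⁺: H→FK adds F, K; F→BNP adds B, N, P; BHN→FJ adds J; BH→JNQ adds Q → {B, F, H, J, K, N, P, Q}.
{P}⁺: P→HN adds H, N; H→FK adds F, K; F→BNP adds B; BHN→FJ adds J; BH→JNQ adds Q → {B, F, H, J, K, N, P, Q}.
{Q}⁺: Q→P adds P; P→HN adds H, N; H→FK adds F, K; F→BNP adds B; BHN→FJ adds J → {B, F, H, J, K, N, P, Q}.
Any other superkey contains one of these as a subset, so there are no further candidate keys.

(F), (H), (P), (Q)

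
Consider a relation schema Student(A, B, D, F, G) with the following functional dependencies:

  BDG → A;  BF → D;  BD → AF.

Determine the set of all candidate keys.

BDG; BFG

Attributes B, G never appear on any right-hand side, so every candidate key must contain {B, G}.
{B, G}⁺ = {B, G}, which is not all of the schema, so we must add further attributes.
{B, D, G}⁺: BDG→A adds A; BD→AF adds F → {A, B, D, F, G}.
{B, F, G}⁺: BF→D adds D; BD→AF adds A → {A, B, D, F, G}.
Any other superkey contains one of these as a subset, so there are no further candidate keys.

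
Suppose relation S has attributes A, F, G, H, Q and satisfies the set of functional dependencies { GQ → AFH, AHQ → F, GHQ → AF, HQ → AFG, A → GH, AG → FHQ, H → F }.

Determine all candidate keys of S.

{A}, {G, Q}, {H, Q}

{A}⁺: A→GH adds G, H; AG→FHQ adds F, Q → {A, F, G, H, Q}.
{G, Q}⁺: GQ→AFH adds A, F, H → {A, F, G, H, Q}. Minimal: {Q}⁺ = {Q}; {G}⁺ = {G} — none reach the full schema.
{H, Q}⁺: HQ→AFG adds A, F, G → {A, F, G, H, Q}. Minimal: {Q}⁺ = {Q}; {H}⁺ = {F, H} — none reach the full schema.
Any other superkey contains one of these as a subset, so there are no further candidate keys.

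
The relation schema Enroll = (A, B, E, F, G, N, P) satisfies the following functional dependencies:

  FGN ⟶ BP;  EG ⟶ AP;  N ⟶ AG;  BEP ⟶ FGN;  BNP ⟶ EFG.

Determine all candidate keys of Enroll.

{F, N}⁺: N→AG adds A, G; FGN→BP adds B, P; BNP→EFG adds E → {A, B, E, F, G, N, P}. Minimal: {N}⁺ = {A, G, N}; {F}⁺ = {F} — none reach the full schema.
{B, E, G}⁺: EG→AP adds A, P; BEP→FGN adds F, N → {A, B, E, F, G, N, P}. Minimal: {E, G}⁺ = {A, E, G, P}; {B, G}⁺ = {B, G}; {B, E}⁺ = {B, E} — none reach the full schema.
{B, E, N}⁺: N→AG adds A, G; EG→AP adds P; BEP→FGN adds F → {A, B, E, F, G, N, P}. Minimal: {E, N}⁺ = {A, E, G, N, P}; {B, N}⁺ = {A, B, G, N}; {B, E}⁺ = {B, E} — none reach the full schema.
{B, E, P}⁺: BEP→FGN adds F, G, N; EG→AP adds A → {A, B, E, F, G, N, P}. Minimal: {E, P}⁺ = {E, P}; {B, P}⁺ = {B, P}; {B, E}⁺ = {B, E} — none reach the full schema.
{B, N, P}⁺: N→AG adds A, G; BNP→EFG adds E, F → {A, B, E, F, G, N, P}. Minimal: {N, P}⁺ = {A, G, N, P}; {B, P}⁺ = {B, P}; {B, N}⁺ = {A, B, G, N} — none reach the full schema.
Any other superkey contains one of these as a subset, so there are no further candidate keys.

{F, N}, {B, E, G}, {B, E, N}, {B, E, P}, {B, N, P}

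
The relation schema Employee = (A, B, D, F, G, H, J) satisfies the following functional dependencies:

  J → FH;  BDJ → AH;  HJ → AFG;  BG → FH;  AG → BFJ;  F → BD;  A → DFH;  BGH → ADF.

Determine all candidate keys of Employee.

{J}; {A, G}; {B, G}; {F, G}

{J}⁺: J→FH adds F, H; HJ→AFG adds A, G; AG→BFJ adds B; F→BD adds D → {A, B, D, F, G, H, J}.
{A, G}⁺: AG→BFJ adds B, F, J; F→BD adds D; A→DFH adds H → {A, B, D, F, G, H, J}.
{B, G}⁺: BG→FH adds F, H; F→BD adds D; BGH→ADF adds A; AG→BFJ adds J → {A, B, D, F, G, H, J}.
{F, G}⁺: F→BD adds B, D; BG→FH adds H; BGH→ADF adds A; AG→BFJ adds J → {A, B, D, F, G, H, J}.
Any other superkey contains one of these as a subset, so there are no further candidate keys.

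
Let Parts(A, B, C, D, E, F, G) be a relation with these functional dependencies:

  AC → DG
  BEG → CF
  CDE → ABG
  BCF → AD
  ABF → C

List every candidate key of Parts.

Attribute E never appears on the right-hand side of any dependency, so E must belong to every candidate key.
{E}⁺ = {E}, which is not all of the schema, so we must add further attributes.
{A, C, E}⁺: AC→DG adds D, G; CDE→ABG adds B; BEG→CF adds F → {A, B, C, D, E, F, G}. Minimal: {C, E}⁺ = {C, E}; {A, E}⁺ = {A, E}; {A, C}⁺ = {A, C, D, G} — none reach the full schema.
{B, E, G}⁺: BEG→CF adds C, F; BCF→AD adds A, D → {A, B, C, D, E, F, G}. Minimal: {E, G}⁺ = {E, G}; {B, G}⁺ = {B, G}; {B, E}⁺ = {B, E} — none reach the full schema.
{C, D, E}⁺: CDE→ABG adds A, B, G; BEG→CF adds F → {A, B, C, D, E, F, G}. Minimal: {D, E}⁺ = {D, E}; {C, E}⁺ = {C, E}; {C, D}⁺ = {C, D} — none reach the full schema.
{A, B, E, F}⁺: ABF→C adds C; AC→DG adds D, G → {A, B, C, D, E, F, G}. Minimal: {B, E, F}⁺ = {B, E, F}; {A, E, F}⁺ = {A, E, F}; {A, B, F}⁺ = {A, B, C, D, F, G}; … — none reach the full schema.
{B, C, E, F}⁺: BCF→AD adds A, D; AC→DG adds G → {A, B, C, D, E, F, G}. Minimal: {C, E, F}⁺ = {C, E, F}; {B, E, F}⁺ = {B, E, F}; {B, C, F}⁺ = {A, B, C, D, F, G}; … — none reach the full schema.
Any other superkey contains one of these as a subset, so there are no further candidate keys.

ACE, BEG, CDE, ABEF, BCEF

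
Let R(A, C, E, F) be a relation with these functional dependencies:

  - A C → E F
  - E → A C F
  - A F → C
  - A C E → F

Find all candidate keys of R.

{E}⁺: E→ACF adds A, C, F → {A, C, E, F}.
{A, C}⁺: AC→EF adds E, F → {A, C, E, F}. Minimal: {C}⁺ = {C}; {A}⁺ = {A} — none reach the full schema.
{A, F}⁺: AF→C adds C; AC→EF adds E → {A, C, E, F}. Minimal: {F}⁺ = {F}; {A}⁺ = {A} — none reach the full schema.

(E); (A, C); (A, F)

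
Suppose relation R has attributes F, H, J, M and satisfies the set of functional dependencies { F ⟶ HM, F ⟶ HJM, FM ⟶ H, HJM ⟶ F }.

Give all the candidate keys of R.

{F}⁺: F→HM adds H, M; F→HJM adds J → {F, H, J, M}.
{H, J, M}⁺: HJM→F adds F → {F, H, J, M}. Minimal: {J, M}⁺ = {J, M}; {H, M}⁺ = {H, M}; {H, J}⁺ = {H, J} — none reach the full schema.

F; HJM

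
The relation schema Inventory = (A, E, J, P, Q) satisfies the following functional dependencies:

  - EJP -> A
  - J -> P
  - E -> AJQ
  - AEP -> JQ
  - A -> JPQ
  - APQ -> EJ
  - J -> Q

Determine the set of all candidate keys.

{A}, {E}

{A}⁺: A→JPQ adds J, P, Q; APQ→EJ adds E → {A, E, J, P, Q}.
{E}⁺: E→AJQ adds A, J, Q; A→JPQ adds P → {A, E, J, P, Q}.
Any other superkey contains one of these as a subset, so there are no further candidate keys.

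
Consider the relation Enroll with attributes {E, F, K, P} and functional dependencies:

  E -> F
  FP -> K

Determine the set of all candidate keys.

Attributes E, P never appear on any right-hand side, so every candidate key must contain {E, P}.
{E, P}⁺ = {E, F, K, P}, which is all of the schema, so {E, P} is the only candidate key.

{E, P}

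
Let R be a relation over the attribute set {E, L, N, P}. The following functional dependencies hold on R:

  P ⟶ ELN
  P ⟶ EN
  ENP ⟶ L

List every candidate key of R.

Attribute P never appears on the right-hand side of any dependency, so P must belong to every candidate key.
{P}⁺ = {E, L, N, P}, which is all of the schema, so {P} is the only candidate key.

P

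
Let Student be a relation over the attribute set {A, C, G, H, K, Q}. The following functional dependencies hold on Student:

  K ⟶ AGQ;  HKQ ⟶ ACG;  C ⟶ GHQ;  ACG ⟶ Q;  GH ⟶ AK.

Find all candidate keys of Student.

{C}⁺: C→GHQ adds G, H, Q; GH→AK adds A, K → {A, C, G, H, K, Q}.
{G, H}⁺: GH→AK adds A, K; K→AGQ adds Q; HKQ→ACG adds C → {A, C, G, H, K, Q}.
{H, K}⁺: K→AGQ adds A, G, Q; HKQ→ACG adds C → {A, C, G, H, K, Q}.

C, GH, HK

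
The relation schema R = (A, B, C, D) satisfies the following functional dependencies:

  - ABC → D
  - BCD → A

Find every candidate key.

{A, B, C}⁺: ABC→D adds D → {A, B, C, D}. Minimal: {B, C}⁺ = {B, C}; {A, C}⁺ = {A, C}; {A, B}⁺ = {A, B} — none reach the full schema.
{B, C, D}⁺: BCD→A adds A → {A, B, C, D}. Minimal: {C, D}⁺ = {C, D}; {B, D}⁺ = {B, D}; {B, C}⁺ = {B, C} — none reach the full schema.

ABC, BCD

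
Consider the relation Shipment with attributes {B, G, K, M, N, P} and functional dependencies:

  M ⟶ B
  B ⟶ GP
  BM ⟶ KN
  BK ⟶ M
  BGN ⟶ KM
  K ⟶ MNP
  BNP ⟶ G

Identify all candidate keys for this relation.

(K), (M), (B, N)

{K}⁺: K→MNP adds M, N, P; M→B adds B; B→GP adds G → {B, G, K, M, N, P}.
{M}⁺: M→B adds B; B→GP adds G, P; BM→KN adds K, N → {B, G, K, M, N, P}.
{B, N}⁺: B→GP adds G, P; BGN→KM adds K, M → {B, G, K, M, N, P}. Minimal: {N}⁺ = {N}; {B}⁺ = {B, G, P} — none reach the full schema.
Any other superkey contains one of these as a subset, so there are no further candidate keys.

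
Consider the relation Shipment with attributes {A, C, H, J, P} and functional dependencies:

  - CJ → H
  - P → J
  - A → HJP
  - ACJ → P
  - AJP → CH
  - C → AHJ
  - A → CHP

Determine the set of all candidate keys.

A, C

{A}⁺: A→HJP adds H, J, P; AJP→CH adds C → {A, C, H, J, P}.
{C}⁺: C→AHJ adds A, H, J; A→CHP adds P → {A, C, H, J, P}.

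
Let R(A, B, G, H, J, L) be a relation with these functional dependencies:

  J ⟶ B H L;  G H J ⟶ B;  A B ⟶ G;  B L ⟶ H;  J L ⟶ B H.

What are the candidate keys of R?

(A, J)

Attributes A, J never appear on any right-hand side, so every candidate key must contain {A, J}.
{A, J}⁺ = {A, B, G, H, J, L}, which is all of the schema, so {A, J} is the only candidate key.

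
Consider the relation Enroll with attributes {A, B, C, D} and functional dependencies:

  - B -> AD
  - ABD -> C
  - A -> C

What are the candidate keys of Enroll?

Attribute B never appears on the right-hand side of any dependency, so B must belong to every candidate key.
{B}⁺ = {A, B, C, D}, which is all of the schema, so {B} is the only candidate key.

B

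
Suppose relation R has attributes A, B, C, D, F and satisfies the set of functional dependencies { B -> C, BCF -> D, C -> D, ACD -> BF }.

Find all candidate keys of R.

Attribute A never appears on the right-hand side of any dependency, so A must belong to every candidate key.
{A}⁺ = {A}, which is not all of the schema, so we must add further attributes.
{A, B}⁺: B→C adds C; C→D adds D; ACD→BF adds F → {A, B, C, D, F}.
{A, C}⁺: C→D adds D; ACD→BF adds B, F → {A, B, C, D, F}.
Any other superkey contains one of these as a subset, so there are no further candidate keys.

(A, B), (A, C)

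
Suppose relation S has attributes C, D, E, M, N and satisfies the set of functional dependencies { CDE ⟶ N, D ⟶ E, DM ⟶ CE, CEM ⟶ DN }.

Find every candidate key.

{D, M}, {C, E, M}

Attribute M never appears on the right-hand side of any dependency, so M must belong to every candidate key.
{M}⁺ = {M}, which is not all of the schema, so we must add further attributes.
{D, M}⁺: D→E adds E; DM→CE adds C; CEM→DN adds N → {C, D, E, M, N}. Minimal: {M}⁺ = {M}; {D}⁺ = {D, E} — none reach the full schema.
{C, E, M}⁺: CEM→DN adds D, N → {C, D, E, M, N}. Minimal: {E, M}⁺ = {E, M}; {C, M}⁺ = {C, M}; {C, E}⁺ = {C, E} — none reach the full schema.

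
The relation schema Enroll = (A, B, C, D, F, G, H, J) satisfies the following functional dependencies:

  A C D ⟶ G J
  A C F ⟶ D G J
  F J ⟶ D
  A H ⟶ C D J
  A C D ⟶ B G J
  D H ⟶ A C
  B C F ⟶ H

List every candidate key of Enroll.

ACF, AFH, DFH, FHJ, BCDF, BCFJ

{A, C, F}⁺: ACF→DGJ adds D, G, J; ACD→BGJ adds B; BCF→H adds H → {A, B, C, D, F, G, H, J}. Minimal: {C, F}⁺ = {C, F}; {A, F}⁺ = {A, F}; {A, C}⁺ = {A, C} — none reach the full schema.
{A, F, H}⁺: AH→CDJ adds C, D, J; ACD→BGJ adds B, G → {A, B, C, D, F, G, H, J}. Minimal: {F, H}⁺ = {F, H}; {A, H}⁺ = {A, B, C, D, G, H, J}; {A, F}⁺ = {A, F} — none reach the full schema.
{D, F, H}⁺: DH→AC adds A, C; ACD→GJ adds G, J; ACD→BGJ adds B → {A, B, C, D, F, G, H, J}. Minimal: {F, H}⁺ = {F, H}; {D, H}⁺ = {A, B, C, D, G, H, J}; {D, F}⁺ = {D, F} — none reach the full schema.
{F, H, J}⁺: FJ→D adds D; DH→AC adds A, C; ACD→GJ adds G; ACD→BGJ adds B → {A, B, C, D, F, G, H, J}. Minimal: {H, J}⁺ = {H, J}; {F, J}⁺ = {D, F, J}; {F, H}⁺ = {F, H} — none reach the full schema.
{B, C, D, F}⁺: BCF→H adds H; DH→AC adds A; ACD→GJ adds G, J → {A, B, C, D, F, G, H, J}. Minimal: {C, D, F}⁺ = {C, D, F}; {B, D, F}⁺ = {B, D, F}; {B, C, F}⁺ = {B, C, F, H}; … — none reach the full schema.
{B, C, F, J}⁺: FJ→D adds D; BCF→H adds H; DH→AC adds A; ACD→GJ adds G → {A, B, C, D, F, G, H, J}. Minimal: {C, F, J}⁺ = {C, D, F, J}; {B, F, J}⁺ = {B, D, F, J}; {B, C, J}⁺ = {B, C, J}; … — none reach the full schema.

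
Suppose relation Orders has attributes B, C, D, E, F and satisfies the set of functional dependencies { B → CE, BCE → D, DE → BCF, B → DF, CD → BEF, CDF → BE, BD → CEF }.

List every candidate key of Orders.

{B}; {C, D}; {D, E}

{B}⁺: B→CE adds C, E; BCE→D adds D; DE→BCF adds F → {B, C, D, E, F}.
{C, D}⁺: CD→BEF adds B, E, F → {B, C, D, E, F}. Minimal: {D}⁺ = {D}; {C}⁺ = {C} — none reach the full schema.
{D, E}⁺: DE→BCF adds B, C, F → {B, C, D, E, F}. Minimal: {E}⁺ = {E}; {D}⁺ = {D} — none reach the full schema.
Any other superkey contains one of these as a subset, so there are no further candidate keys.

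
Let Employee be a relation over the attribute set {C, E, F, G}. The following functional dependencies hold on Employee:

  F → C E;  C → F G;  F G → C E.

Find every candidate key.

{C}⁺: C→FG adds F, G; FG→CE adds E → {C, E, F, G}.
{F}⁺: F→CE adds C, E; C→FG adds G → {C, E, F, G}.

C; F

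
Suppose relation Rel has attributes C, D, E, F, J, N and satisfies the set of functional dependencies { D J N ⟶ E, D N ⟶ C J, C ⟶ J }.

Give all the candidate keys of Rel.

Attributes D, F, N never appear on any right-hand side, so every candidate key must contain {D, F, N}.
{D, F, N}⁺ = {C, D, E, F, J, N}, which is all of the schema, so {D, F, N} is the only candidate key.

{D, F, N}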